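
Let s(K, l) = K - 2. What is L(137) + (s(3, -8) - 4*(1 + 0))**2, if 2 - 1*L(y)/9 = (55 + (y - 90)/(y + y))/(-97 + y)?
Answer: 159867/10960 ≈ 14.586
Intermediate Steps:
s(K, l) = -2 + K
L(y) = 18 - 9*(55 + (-90 + y)/(2*y))/(-97 + y) (L(y) = 18 - 9*(55 + (y - 90)/(y + y))/(-97 + y) = 18 - 9*(55 + (-90 + y)/((2*y)))/(-97 + y) = 18 - 9*(55 + (-90 + y)*(1/(2*y)))/(-97 + y) = 18 - 9*(55 + (-90 + y)/(2*y))/(-97 + y))
L(137) + (s(3, -8) - 4*(1 + 0))**2 = (9/2)*(90 - 499*137 + 4*137**2)/(137*(-97 + 137)) + ((-2 + 3) - 4*(1 + 0))**2 = (9/2)*(1/137)*(90 - 68363 + 4*18769)/40 + (1 - 4*1)**2 = (9/2)*(1/137)*(1/40)*(90 - 68363 + 75076) + (1 - 4)**2 = (9/2)*(1/137)*(1/40)*6803 + (-3)**2 = 61227/10960 + 9 = 159867/10960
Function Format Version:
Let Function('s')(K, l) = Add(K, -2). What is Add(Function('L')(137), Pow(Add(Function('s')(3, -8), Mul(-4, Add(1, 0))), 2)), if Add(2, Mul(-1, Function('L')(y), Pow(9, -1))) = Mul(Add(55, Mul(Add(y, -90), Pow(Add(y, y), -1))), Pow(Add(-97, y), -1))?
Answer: Rational(159867, 10960) ≈ 14.586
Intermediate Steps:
Function('s')(K, l) = Add(-2, K)
Function('L')(y) = Add(18, Mul(-9, Pow(Add(-97, y), -1), Add(55, Mul(Rational(1, 2), Pow(y, -1), Add(-90, y))))) (Function('L')(y) = Add(18, Mul(-9, Mul(Add(55, Mul(Add(y, -90), Pow(Add(y, y), -1))), Pow(Add(-97, y), -1)))) = Add(18, Mul(-9, Mul(Add(55, Mul(Add(-90, y), Pow(Mul(2, y), -1))), Pow(Add(-97, y), -1)))) = Add(18, Mul(-9, Mul(Add(55, Mul(Add(-90, y), Mul(Rational(1, 2), Pow(y, -1)))), Pow(Add(-97, y), -1)))) = Add(18, Mul(-9, Mul(Add(55, Mul(Rational(1, 2), Pow(y, -1), Add(-90, y))), Pow(Add(-97, y), -1)))) = Add(18, Mul(-9, Mul(Pow(Add(-97, y), -1), Add(55, Mul(Rational(1, 2), Pow(y, -1), Add(-90, y)))))) = Add(18, Mul(-9, Pow(Add(-97, y), -1), Add(55, Mul(Rational(1, 2), Pow(y, -1), Add(-90, y))))))
Add(Function('L')(137), Pow(Add(Function('s')(3, -8), Mul(-4, Add(1, 0))), 2)) = Add(Mul(Rational(9, 2), Pow(137, -1), Pow(Add(-97, 137), -1), Add(90, Mul(-499, 137), Mul(4, Pow(137, 2)))), Pow(Add(Add(-2, 3), Mul(-4, Add(1, 0))), 2)) = Add(Mul(Rational(9, 2), Rational(1, 137), Pow(40, -1), Add(90, -68363, Mul(4, 18769))), Pow(Add(1, Mul(-4, 1)), 2)) = Add(Mul(Rational(9, 2), Rational(1, 137), Rational(1, 40), Add(90, -68363, 75076)), Pow(Add(1, -4), 2)) = Add(Mul(Rational(9, 2), Rational(1, 137), Rational(1, 40), 6803), Pow(-3, 2)) = Add(Rational(61227, 10960), 9) = Rational(159867, 10960)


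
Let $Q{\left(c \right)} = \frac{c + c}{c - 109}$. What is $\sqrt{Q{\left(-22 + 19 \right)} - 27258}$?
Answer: $\frac{9 i \sqrt{263830}}{28} \approx 165.1 i$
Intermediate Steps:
$Q{\left(c \right)} = \frac{2 c}{-109 + c}$
$\sqrt{Q{\left(-22 + 19 \right)} - 27258} = \sqrt{\frac{2 \left(-22 + 19\right)}{-109 + \left(-22 + 19\right)} - 27258} = \sqrt{2 \left(-3\right) \frac{1}{-109 - 3} - 27258} = \sqrt{2 \left(-3\right) \frac{1}{-112} - 27258} = \sqrt{2 \left(-3\right) \left(- \frac{1}{112}\right) - 27258} = \sqrt{\frac{3}{56} - 27258} = \sqrt{- \frac{1526445}{56}} = \frac{9 i \sqrt{263830}}{28}$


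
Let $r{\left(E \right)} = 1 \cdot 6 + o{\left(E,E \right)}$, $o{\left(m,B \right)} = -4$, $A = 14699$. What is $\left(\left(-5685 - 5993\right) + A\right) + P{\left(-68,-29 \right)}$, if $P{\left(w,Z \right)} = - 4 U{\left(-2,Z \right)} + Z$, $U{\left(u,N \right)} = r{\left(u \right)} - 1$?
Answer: $2988$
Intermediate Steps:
$r{\left(E \right)} = 2$ ($r{\left(E \right)} = 1 \cdot 6 - 4 = 6 - 4 = 2$)
$U{\left(u,N \right)} = 1$ ($U{\left(u,N \right)} = 2 - 1 = 1$)
$P{\left(w,Z \right)} = -4 + Z$ ($P{\left(w,Z \right)} = \left(-4\right) 1 + Z = -4 + Z$)
$\left(\left(-5685 - 5993\right) + A\right) + P{\left(-68,-29 \right)} = \left(\left(-5685 - 5993\right) + 14699\right) - 33 = \left(-11678 + 14699\right) - 33 = 3021 - 33 = 2988$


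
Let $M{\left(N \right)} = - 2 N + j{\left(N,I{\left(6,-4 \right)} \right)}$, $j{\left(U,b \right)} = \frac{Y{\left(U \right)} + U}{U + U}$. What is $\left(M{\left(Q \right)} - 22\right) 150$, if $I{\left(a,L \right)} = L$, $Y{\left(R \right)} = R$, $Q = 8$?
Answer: $-5550$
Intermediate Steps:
$j{\left(U,b \right)} = 1$ ($j{\left(U,b \right)} = \frac{U + U}{U + U} = \frac{2 U}{2 U} = 2 U \frac{1}{2 U} = 1$)
$M{\left(N \right)} = 1 - 2 N$ ($M{\left(N \right)} = - 2 N + 1 = 1 - 2 N$)
$\left(M{\left(Q \right)} - 22\right) 150 = \left(\left(1 - 16\right) - 22\right) 150 = \left(-15 - 22\right) 150 = \left(-37\right) 150 = -5550$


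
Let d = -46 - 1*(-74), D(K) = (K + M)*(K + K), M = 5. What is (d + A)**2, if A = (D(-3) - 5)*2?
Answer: 36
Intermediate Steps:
D(K) = 2*K*(5 + K) (D(K) = (K + 5)*(K + K) = (5 + K)*(2*K) = 2*K*(5 + K))
d = 28 (d = -46 + 74 = 28)
A = -34 (A = (2*(-3)*(5 - 3) - 5)*2 = (2*(-3)*2 - 5)*2 = (-12 - 5)*2 = -17*2 = -34)
(d + A)**2 = (28 - 34)**2 = (-6)**2 = 36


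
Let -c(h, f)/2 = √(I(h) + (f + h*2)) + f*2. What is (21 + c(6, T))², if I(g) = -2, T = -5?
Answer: 1701 - 164*√5 ≈ 1334.3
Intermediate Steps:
c(h, f) = -4*f - 2*√(-2 + f + 2*h) (c(h, f) = -2*(√(-2 + (f + h*2)) + f*2) = -2*(√(-2 + (f + 2*h)) + 2*f) = -2*(√(-2 + f + 2*h) + 2*f) = -4*f - 2*√(-2 + f + 2*h))
(21 + c(6, T))² = (21 + (-4*(-5) - 2*√(-2 - 5 + 2*6)))² = (21 + (20 - 2*√(-2 - 5 + 12)))² = (21 + (20 - 2*√5))² = (41 - 2*√5)²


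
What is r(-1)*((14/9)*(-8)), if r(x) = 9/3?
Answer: -112/3 ≈ -37.333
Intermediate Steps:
r(x) = 3 (r(x) = 9*(⅓) = 3)
r(-1)*((14/9)*(-8)) = 3*((14/9)*(-8)) = 3*(-112/9) = -112/3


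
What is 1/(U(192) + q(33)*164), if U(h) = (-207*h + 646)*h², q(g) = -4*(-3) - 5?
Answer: -1/1441307524 ≈ -6.9381e-10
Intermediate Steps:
q(g) = 7 (q(g) = 12 - 5 = 7)
U(h) = h²*(646 - 207*h) (U(h) = (646 - 207*h)*h² = h²*(646 - 207*h))
1/(U(192) + q(33)*164) = 1/(192²*(646 - 207*192) + 7*164) = 1/(36864*(646 - 39744) + 1148) = 1/(36864*(-39098) + 1148) = 1/(-1441308672 + 1148) = 1/(-1441307524) = -1/1441307524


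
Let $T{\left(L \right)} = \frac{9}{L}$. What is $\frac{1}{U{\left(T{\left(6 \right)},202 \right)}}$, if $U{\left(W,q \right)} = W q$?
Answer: $\frac{1}{303} \approx 0.0033003$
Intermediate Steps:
$\frac{1}{U{\left(T{\left(6 \right)},202 \right)}} = \frac{1}{\frac{9}{6} \cdot 202} = \frac{1}{9 \cdot \frac{1}{6} \cdot 202} = \frac{1}{\frac{3}{2} \cdot 202} = \frac{1}{303}$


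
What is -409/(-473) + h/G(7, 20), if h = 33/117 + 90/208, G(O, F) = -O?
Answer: 787777/1033032 ≈ 0.76259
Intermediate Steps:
h = 223/312 (h = 33*(1/117) + 90*(1/208) = 11/39 + 45/104 = 223/312 ≈ 0.71474)
-409/(-473) + h/G(7, 20) = -409/(-473) + 223/(312*((-1*7))) = -409*(-1/473) + (223/312)/(-7) = 409/473 + (223/312)*(-1/7) = 409/473 - 223/2184 = 787777/1033032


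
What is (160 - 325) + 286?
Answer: 121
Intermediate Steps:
(160 - 325) + 286 = -165 + 286 = 121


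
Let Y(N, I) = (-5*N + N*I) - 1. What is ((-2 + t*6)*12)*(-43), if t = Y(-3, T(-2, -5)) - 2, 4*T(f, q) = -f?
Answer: -31476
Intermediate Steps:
T(f, q) = -f/4 (T(f, q) = (-f)/4 = -f/4)
Y(N, I) = -1 - 5*N + I*N (Y(N, I) = (-5*N + I*N) - 1 = -1 - 5*N + I*N)
t = 21/2 (t = (-1 - 5*(-3) - 1/4*(-2)*(-3)) - 2 = (-1 + 15 + (1/2)*(-3)) - 2 = (-1 + 15 - 3/2) - 2 = 25/2 - 2 = 21/2 ≈ 10.500)
((-2 + t*6)*12)*(-43) = ((-2 + (21/2)*6)*12)*(-43) = ((-2 + 63)*12)*(-43) = (61*12)*(-43) = 732*(-43) = -31476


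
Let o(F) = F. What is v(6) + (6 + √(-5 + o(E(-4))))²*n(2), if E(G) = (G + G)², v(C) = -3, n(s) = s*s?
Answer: 377 + 48*√59 ≈ 745.70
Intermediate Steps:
n(s) = s²
E(G) = 4*G² (E(G) = (2*G)² = 4*G²)
v(6) + (6 + √(-5 + o(E(-4))))²*n(2) = -3 + (6 + √(-5 + 4*(-4)²))²*2² = -3 + (6 + √(-5 + 4*16))²*4 = -3 + (6 + √(-5 + 64))²*4 = -3 + (6 + √59)²*4 = -3 + 4*(6 + √59)²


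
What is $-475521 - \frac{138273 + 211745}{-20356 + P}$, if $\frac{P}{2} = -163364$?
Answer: $- \frac{82522690373}{173542} \approx -4.7552 \cdot 10^{5}$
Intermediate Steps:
$P = -326728$ ($P = 2 \left(-163364\right) = -326728$)
$-475521 - \frac{138273 + 211745}{-20356 + P} = -475521 - \frac{138273 + 211745}{-20356 - 326728} = -475521 - \frac{350018}{-347084} = -475521 - 350018 \left(- \frac{1}{347084}\right) = -475521 - - \frac{175009}{173542} = -475521 + \frac{175009}{173542} = - \frac{82522690373}{173542}$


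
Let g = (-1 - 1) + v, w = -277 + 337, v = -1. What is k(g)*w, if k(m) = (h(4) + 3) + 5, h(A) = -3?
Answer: 300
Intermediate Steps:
w = 60
g = -3 (g = (-1 - 1) - 1 = -2 - 1 = -3)
k(m) = 5 (k(m) = (-3 + 3) + 5 = 0 + 5 = 5)
k(g)*w = 5*60 = 300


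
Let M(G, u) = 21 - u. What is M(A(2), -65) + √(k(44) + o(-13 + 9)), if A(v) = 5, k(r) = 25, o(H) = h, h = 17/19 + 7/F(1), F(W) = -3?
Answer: 86 + √76551/57 ≈ 90.854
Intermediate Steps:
h = -82/57 (h = 17/19 + 7/(-3) = 17*(1/19) + 7*(-⅓) = 17/19 - 7/3 = -82/57 ≈ -1.4386)
o(H) = -82/57
M(A(2), -65) + √(k(44) + o(-13 + 9)) = (21 - 1*(-65)) + √(25 - 82/57) = (21 + 65) + √(1343/57) = 86 + √76551/57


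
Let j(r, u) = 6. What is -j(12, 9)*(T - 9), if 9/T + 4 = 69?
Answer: 3456/65 ≈ 53.169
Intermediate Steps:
T = 9/65 (T = 9/(-4 + 69) = 9/65 ≈ 0.13846)
-j(12, 9)*(T - 9) = -6*(9/65 - 9) = -6*(-576)/65 = -1*(-3456/65) = 3456/65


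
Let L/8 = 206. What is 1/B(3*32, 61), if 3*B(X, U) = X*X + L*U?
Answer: 3/109744 ≈ 2.7336e-5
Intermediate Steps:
L = 1648 (L = 8*206 = 1648)
B(X, U) = X²/3 + 1648*U/3 (B(X, U) = (X*X + 1648*U)/3 = (X² + 1648*U)/3 = X²/3 + 1648*U/3)
1/B(3*32, 61) = 1/((3*32)²/3 + (1648/3)*61) = 1/((⅓)*96² + 100528/3) = 1/((⅓)*9216 + 100528/3) = 1/(3072 + 100528/3) = 1/(109744/3) = 3/109744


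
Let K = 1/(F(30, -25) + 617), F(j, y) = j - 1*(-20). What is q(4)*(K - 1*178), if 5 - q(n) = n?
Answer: -118725/667 ≈ -178.00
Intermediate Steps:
F(j, y) = 20 + j (F(j, y) = j + 20 = 20 + j)
K = 1/667 (K = 1/((20 + 30) + 617) = 1/(50 + 617) = 1/667 ≈ 0.0014993)
q(n) = 5 - n
q(4)*(K - 1*178) = (5 - 1*4)*(1/667 - 1*178) = (5 - 4)*(1/667 - 178) = 1*(-118725/667) = -118725/667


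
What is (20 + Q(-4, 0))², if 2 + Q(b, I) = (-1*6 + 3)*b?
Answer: 900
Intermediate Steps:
Q(b, I) = -2 - 3*b (Q(b, I) = -2 + (-1*6 + 3)*b = -2 + (-6 + 3)*b = -2 - 3*b)
(20 + Q(-4, 0))² = (20 + (-2 - 3*(-4)))² = (20 + (-2 + 12))² = (20 + 10)² = 30² = 900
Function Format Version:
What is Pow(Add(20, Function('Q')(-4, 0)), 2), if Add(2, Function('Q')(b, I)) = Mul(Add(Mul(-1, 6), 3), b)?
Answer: 900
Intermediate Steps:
Function('Q')(b, I) = Add(-2, Mul(-3, b)) (Function('Q')(b, I) = Add(-2, Mul(Add(Mul(-1, 6), 3), b)) = Add(-2, Mul(Add(-6, 3), b)) = Add(-2, Mul(-3, b)))
Pow(Add(20, Function('Q')(-4, 0)), 2) = Pow(Add(20, Add(-2, Mul(-3, -4))), 2) = Pow(Add(20, Add(-2, 12)), 2) = Pow(Add(20, 10), 2) = Pow(30, 2) = 900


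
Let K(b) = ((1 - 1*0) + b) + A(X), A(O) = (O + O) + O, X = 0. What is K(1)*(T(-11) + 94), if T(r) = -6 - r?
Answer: 198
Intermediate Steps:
A(O) = 3*O (A(O) = 2*O + O = 3*O)
K(b) = 1 + b (K(b) = ((1 - 1*0) + b) + 3*0 = ((1 + 0) + b) + 0 = (1 + b) + 0 = 1 + b)
K(1)*(T(-11) + 94) = (1 + 1)*((-6 - 1*(-11)) + 94) = 2*((-6 + 11) + 94) = 2*(5 + 94) = 2*99 = 198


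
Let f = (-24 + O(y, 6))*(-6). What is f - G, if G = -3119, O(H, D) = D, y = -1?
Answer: 3227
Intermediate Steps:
f = 108 (f = (-24 + 6)*(-6) = -18*(-6) = 108)
f - G = 108 - 1*(-3119) = 108 + 3119 = 3227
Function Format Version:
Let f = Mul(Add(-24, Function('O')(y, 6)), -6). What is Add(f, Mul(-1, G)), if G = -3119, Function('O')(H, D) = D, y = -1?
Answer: 3227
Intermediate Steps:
f = 108 (f = Mul(Add(-24, 6), -6) = Mul(-18, -6) = 108)
Add(f, Mul(-1, G)) = Add(108, Mul(-1, -3119)) = Add(108, 3119) = 3227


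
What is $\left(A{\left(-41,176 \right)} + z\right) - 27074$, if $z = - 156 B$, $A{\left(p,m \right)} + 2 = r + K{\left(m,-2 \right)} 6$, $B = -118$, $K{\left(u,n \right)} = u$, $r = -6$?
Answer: $-7618$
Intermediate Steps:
$A{\left(p,m \right)} = -8 + 6 m$ ($A{\left(p,m \right)} = -2 + \left(-6 + m 6\right) = -2 + \left(-6 + 6 m\right) = -8 + 6 m$)
$z = 18408$ ($z = \left(-156\right) \left(-118\right) = 18408$)
$\left(A{\left(-41,176 \right)} + z\right) - 27074 = \left(\left(-8 + 6 \cdot 176\right) + 18408\right) - 27074 = \left(\left(-8 + 1056\right) + 18408\right) - 27074 = \left(1048 + 18408\right) - 27074 = 19456 - 27074 = -7618$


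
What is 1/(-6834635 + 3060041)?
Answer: -1/3774594 ≈ -2.6493e-7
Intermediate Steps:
1/(-6834635 + 3060041) = 1/(-3774594) = -1/3774594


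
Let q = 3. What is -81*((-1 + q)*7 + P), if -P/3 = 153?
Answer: 36045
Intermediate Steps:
P = -459 (P = -3*153 = -459)
-81*((-1 + q)*7 + P) = -81*((-1 + 3)*7 - 459) = -81*(2*7 - 459) = -81*(14 - 459) = -81*(-445) = 36045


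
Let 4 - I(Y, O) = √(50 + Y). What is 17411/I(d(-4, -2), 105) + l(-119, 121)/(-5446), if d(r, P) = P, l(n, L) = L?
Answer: -47410637/21784 - 17411*√3/8 ≈ -5946.0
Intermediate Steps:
I(Y, O) = 4 - √(50 + Y)
17411/I(d(-4, -2), 105) + l(-119, 121)/(-5446) = 17411/(4 - √(50 - 2)) + 121/(-5446) = 17411/(4 - √48) + 121*(-1/5446) = 17411/(4 - 4*√3) - 121/5446 = -121/5446 + 17411/(4 - 4*√3)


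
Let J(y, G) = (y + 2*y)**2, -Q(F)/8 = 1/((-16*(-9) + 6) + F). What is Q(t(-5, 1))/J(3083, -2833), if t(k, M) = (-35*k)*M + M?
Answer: -4/13943672163 ≈ -2.8687e-10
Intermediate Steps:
t(k, M) = M - 35*M*k (t(k, M) = -35*M*k + M = M - 35*M*k)
Q(F) = -8/(150 + F) (Q(F) = -8/((-16*(-9) + 6) + F) = -8/((144 + 6) + F) = -8/(150 + F))
J(y, G) = 9*y**2 (J(y, G) = (3*y)**2 = 9*y**2)
Q(t(-5, 1))/J(3083, -2833) = (-8/(150 + 1*(1 - 35*(-5))))/((9*3083**2)) = (-8/(150 + 1*(1 + 175)))/((9*9504889)) = -8/(150 + 1*176)/85544001 = -8/(150 + 176)*(1/85544001) = -8/326*(1/85544001) = -8*1/326*(1/85544001) = -4/163*1/85544001 = -4/13943672163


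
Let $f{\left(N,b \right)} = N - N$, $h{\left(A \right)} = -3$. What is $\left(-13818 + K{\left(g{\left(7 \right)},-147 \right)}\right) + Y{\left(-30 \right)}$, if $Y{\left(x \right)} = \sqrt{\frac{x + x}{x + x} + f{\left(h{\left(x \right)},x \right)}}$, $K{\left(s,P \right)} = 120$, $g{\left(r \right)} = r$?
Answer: $-13697$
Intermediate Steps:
$f{\left(N,b \right)} = 0$
$Y{\left(x \right)} = 1$ ($Y{\left(x \right)} = \sqrt{\frac{x + x}{x + x} + 0} = \sqrt{\frac{2 x}{2 x} + 0} = \sqrt{2 x \frac{1}{2 x} + 0} = \sqrt{1 + 0} = \sqrt{1} = 1$)
$\left(-13818 + K{\left(g{\left(7 \right)},-147 \right)}\right) + Y{\left(-30 \right)} = \left(-13818 + 120\right) + 1 = -13698 + 1 = -13697$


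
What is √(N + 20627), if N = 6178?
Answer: √26805 ≈ 163.72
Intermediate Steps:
√(N + 20627) = √(6178 + 20627) = √26805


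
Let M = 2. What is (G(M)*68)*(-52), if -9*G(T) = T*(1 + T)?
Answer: 7072/3 ≈ 2357.3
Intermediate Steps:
G(T) = -T*(1 + T)/9
(G(M)*68)*(-52) = (-⅑*2*(1 + 2)*68)*(-52) = (-⅑*2*3*68)*(-52) = -⅔*68*(-52) = -136/3*(-52) = 7072/3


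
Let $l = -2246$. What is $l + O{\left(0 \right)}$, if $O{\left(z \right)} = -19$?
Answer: $-2265$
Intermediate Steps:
$l + O{\left(0 \right)} = -2246 - 19 = -2265$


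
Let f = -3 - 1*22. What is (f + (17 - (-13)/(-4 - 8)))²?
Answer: 11881/144 ≈ 82.507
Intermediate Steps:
f = -25 (f = -3 - 22 = -25)
(f + (17 - (-13)/(-4 - 8)))² = (-25 + (17 - (-13)/(-4 - 8)))² = (-25 + (17 - (-13)/(-12)))² = (-25 + (17 - (-13)*(-1)/12))² = (-25 + (17 - 1*13/12))² = (-25 + (17 - 13/12))² = (-25 + 191/12)² = (-109/12)² = 11881/144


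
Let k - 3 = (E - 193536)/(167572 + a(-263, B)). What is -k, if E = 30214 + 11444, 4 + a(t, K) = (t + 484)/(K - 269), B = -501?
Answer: -270135357/129027139 ≈ -2.0936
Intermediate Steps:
a(t, K) = -4 + (484 + t)/(-269 + K) (a(t, K) = -4 + (t + 484)/(K - 269) = -4 + (484 + t)/(-269 + K))
E = 41658
k = 270135357/129027139 (k = 3 + (41658 - 193536)/(167572 + (1560 - 263 - 4*(-501))/(-269 - 501)) = 3 - 151878/(167572 + (1560 - 263 + 2004)/(-770)) = 3 - 151878/(167572 - 1/770*3301) = 3 - 151878/(167572 - 3301/770) = 3 - 151878/129027139/770 = 3 - 151878*770/129027139 = 3 - 116946060/129027139 = 270135357/129027139 ≈ 2.0936)
-k = -1*270135357/129027139 = -270135357/129027139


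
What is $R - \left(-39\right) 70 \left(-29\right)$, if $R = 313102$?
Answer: $233932$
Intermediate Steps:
$R - \left(-39\right) 70 \left(-29\right) = 313102 - \left(-39\right) 70 \left(-29\right) = 313102 - \left(-2730\right) \left(-29\right) = 313102 - 79170 = 233932$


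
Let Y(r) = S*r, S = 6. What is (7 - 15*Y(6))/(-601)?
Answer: 533/601 ≈ 0.88686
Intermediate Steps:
Y(r) = 6*r
(7 - 15*Y(6))/(-601) = (7 - 90*6)/(-601) = (7 - 15*36)*(-1/601) = (7 - 540)*(-1/601) = -533*(-1/601) = 533/601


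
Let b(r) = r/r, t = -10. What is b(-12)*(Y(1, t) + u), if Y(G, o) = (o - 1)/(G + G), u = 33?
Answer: 55/2 ≈ 27.500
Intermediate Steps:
Y(G, o) = (-1 + o)/(2*G) (Y(G, o) = (-1 + o)/((2*G)) = (-1 + o)*(1/(2*G)) = (-1 + o)/(2*G))
b(r) = 1
b(-12)*(Y(1, t) + u) = 1*((½)*(-1 - 10)/1 + 33) = 1*((½)*1*(-11) + 33) = 1*(-11/2 + 33) = 1*(55/2) = 55/2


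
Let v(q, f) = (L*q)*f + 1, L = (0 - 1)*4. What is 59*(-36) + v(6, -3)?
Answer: -2051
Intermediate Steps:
L = -4 (L = -1*4 = -4)
v(q, f) = 1 - 4*f*q (v(q, f) = (-4*q)*f + 1 = -4*f*q + 1 = 1 - 4*f*q)
59*(-36) + v(6, -3) = 59*(-36) + (1 - 4*(-3)*6) = -2124 + (1 + 72) = -2124 + 73 = -2051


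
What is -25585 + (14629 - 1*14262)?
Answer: -25218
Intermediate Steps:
-25585 + (14629 - 1*14262) = -25585 + (14629 - 14262) = -25585 + 367 = -25218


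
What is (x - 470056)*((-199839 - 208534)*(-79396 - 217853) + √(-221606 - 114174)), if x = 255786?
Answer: -26009906583464790 - 428540*I*√83945 ≈ -2.601e+16 - 1.2416e+8*I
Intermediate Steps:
(x - 470056)*((-199839 - 208534)*(-79396 - 217853) + √(-221606 - 114174)) = (255786 - 470056)*((-199839 - 208534)*(-79396 - 217853) + √(-221606 - 114174)) = -214270*(-408373*(-297249) + √(-335780)) = -214270*(121388465877 + 2*I*√83945) = -26009906583464790 - 428540*I*√83945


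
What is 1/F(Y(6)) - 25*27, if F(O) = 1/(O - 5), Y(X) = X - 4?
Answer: -678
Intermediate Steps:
Y(X) = -4 + X
F(O) = 1/(-5 + O)
1/F(Y(6)) - 25*27 = 1/(1/(-5 + (-4 + 6))) - 25*27 = 1/(1/(-5 + 2)) - 675 = 1/(1/(-3)) - 675 = 1/(-1/3) - 675 = -3 - 675 = -678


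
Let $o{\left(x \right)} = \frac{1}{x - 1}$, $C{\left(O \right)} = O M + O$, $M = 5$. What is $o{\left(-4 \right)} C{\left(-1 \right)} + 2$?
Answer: $\frac{16}{5} \approx 3.2$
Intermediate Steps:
$C{\left(O \right)} = 6 O$ ($C{\left(O \right)} = O 5 + O = 5 O + O = 6 O$)
$o{\left(x \right)} = \frac{1}{-1 + x}$
$o{\left(-4 \right)} C{\left(-1 \right)} + 2 = \frac{6 \left(-1\right)}{-1 - 4} + 2 = \frac{1}{-5} \left(-6\right) + 2 = \left(- \frac{1}{5}\right) \left(-6\right) + 2 = \frac{6}{5} + 2 = \frac{16}{5}$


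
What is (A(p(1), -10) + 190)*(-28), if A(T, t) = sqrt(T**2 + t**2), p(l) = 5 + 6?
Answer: -5320 - 28*sqrt(221) ≈ -5736.3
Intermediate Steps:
p(l) = 11
(A(p(1), -10) + 190)*(-28) = (sqrt(11**2 + (-10)**2) + 190)*(-28) = (sqrt(121 + 100) + 190)*(-28) = (sqrt(221) + 190)*(-28) = (190 + sqrt(221))*(-28) = -5320 - 28*sqrt(221)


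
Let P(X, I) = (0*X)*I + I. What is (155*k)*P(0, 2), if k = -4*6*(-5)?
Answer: 37200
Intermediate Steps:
k = 120 (k = -24*(-5) = 120)
P(X, I) = I (P(X, I) = 0*I + I = 0 + I = I)
(155*k)*P(0, 2) = (155*120)*2 = 18600*2 = 37200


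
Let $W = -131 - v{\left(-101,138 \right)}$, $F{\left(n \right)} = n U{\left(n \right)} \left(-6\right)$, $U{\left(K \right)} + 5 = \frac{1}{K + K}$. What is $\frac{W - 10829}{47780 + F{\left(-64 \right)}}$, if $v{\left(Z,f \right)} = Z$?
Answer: $- \frac{10859}{45857} \approx -0.2368$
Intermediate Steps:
$U{\left(K \right)} = -5 + \frac{1}{2 K}$ ($U{\left(K \right)} = -5 + \frac{1}{K + K} = -5 + \frac{1}{2 K}$)
$F{\left(n \right)} = - 6 n \left(-5 + \frac{1}{2 n}\right)$ ($F{\left(n \right)} = n \left(-5 + \frac{1}{2 n}\right) \left(-6\right) = - 6 n \left(-5 + \frac{1}{2 n}\right)$)
$W = -30$ ($W = -131 - -101 = -131 + 101 = -30$)
$\frac{W - 10829}{47780 + F{\left(-64 \right)}} = \frac{-30 - 10829}{47780 + \left(-3 + 30 \left(-64\right)\right)} = - \frac{10859}{47780 - 1923} = - \frac{10859}{45857}$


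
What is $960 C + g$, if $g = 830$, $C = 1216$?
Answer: $1168190$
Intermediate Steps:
$960 C + g = 960 \cdot 1216 + 830 = 1167360 + 830 = 1168190$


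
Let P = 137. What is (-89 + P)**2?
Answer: 2304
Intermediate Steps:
(-89 + P)**2 = (-89 + 137)**2 = 48**2 = 2304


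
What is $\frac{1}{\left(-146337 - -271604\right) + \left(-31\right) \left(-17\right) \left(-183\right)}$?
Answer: $\frac{1}{28826} \approx 3.4691 \cdot 10^{-5}$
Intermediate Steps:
$\frac{1}{\left(-146337 - -271604\right) + \left(-31\right) \left(-17\right) \left(-183\right)} = \frac{1}{\left(-146337 + 271604\right) + 527 \left(-183\right)} = \frac{1}{125267 - 96441} = \frac{1}{28826}$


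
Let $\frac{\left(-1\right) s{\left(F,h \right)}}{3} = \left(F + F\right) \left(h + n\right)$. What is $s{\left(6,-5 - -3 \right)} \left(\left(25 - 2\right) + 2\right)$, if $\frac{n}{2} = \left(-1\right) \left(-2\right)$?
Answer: $-1800$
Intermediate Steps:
$n = 4$ ($n = 2 \left(\left(-1\right) \left(-2\right)\right) = 2 \cdot 2 = 4$)
$s{\left(F,h \right)} = - 6 F \left(4 + h\right)$ ($s{\left(F,h \right)} = - 3 \left(F + F\right) \left(h + 4\right) = - 3 \cdot 2 F \left(4 + h\right) = - 6 F \left(4 + h\right)$)
$s{\left(6,-5 - -3 \right)} \left(\left(25 - 2\right) + 2\right) = \left(-6\right) 6 \left(4 - 2\right) \left(\left(25 - 2\right) + 2\right) = \left(-6\right) 6 \cdot 2 \left(23 + 2\right) = \left(-72\right) 25 = -1800$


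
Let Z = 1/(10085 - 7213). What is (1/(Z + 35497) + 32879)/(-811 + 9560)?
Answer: 257840621099/68610590105 ≈ 3.7580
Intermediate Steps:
Z = 1/2872 ≈ 0.00034819
(1/(Z + 35497) + 32879)/(-811 + 9560) = (1/(1/2872 + 35497) + 32879)/(-811 + 9560) = (1/(101947385/2872) + 32879)/8749 = (2872/101947385 + 32879)*(1/8749) = (3351928074287/101947385)*(1/8749) = 257840621099/68610590105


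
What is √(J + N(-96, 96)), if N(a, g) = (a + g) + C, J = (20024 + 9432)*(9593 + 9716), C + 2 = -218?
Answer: 2*√142191421 ≈ 23849.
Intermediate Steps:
C = -220 (C = -2 - 218 = -220)
J = 568765904 (J = 29456*19309 = 568765904)
N(a, g) = -220 + a + g (N(a, g) = (a + g) - 220 = -220 + a + g)
√(J + N(-96, 96)) = √(568765904 + (-220 - 96 + 96)) = √(568765904 - 220) = √568765684 = 2*√142191421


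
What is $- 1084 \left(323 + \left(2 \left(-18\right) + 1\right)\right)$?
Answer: $-312192$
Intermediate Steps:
$- 1084 \left(323 + \left(2 \left(-18\right) + 1\right)\right) = - 1084 \left(323 + \left(-36 + 1\right)\right) = - 1084 \left(323 - 35\right) = \left(-1084\right) 288 = -312192$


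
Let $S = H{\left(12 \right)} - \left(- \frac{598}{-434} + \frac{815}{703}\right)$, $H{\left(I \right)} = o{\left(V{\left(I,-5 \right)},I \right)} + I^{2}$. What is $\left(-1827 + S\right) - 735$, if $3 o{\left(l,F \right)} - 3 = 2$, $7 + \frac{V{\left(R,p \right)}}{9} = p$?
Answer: $- \frac{1107003355}{457653} \approx -2418.9$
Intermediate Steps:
$V{\left(R,p \right)} = -63 + 9 p$
$o{\left(l,F \right)} = \frac{5}{3}$ ($o{\left(l,F \right)} = 1 + \frac{1}{3} \cdot 2 = 1 + \frac{2}{3} = \frac{5}{3}$)
$H{\left(I \right)} = \frac{5}{3} + I^{2}$
$S = \frac{65503631}{457653}$ ($S = \left(\frac{5}{3} + 12^{2}\right) - \left(- \frac{598}{-434} + \frac{815}{703}\right) = \left(\frac{5}{3} + 144\right) - \left(\left(-598\right) \left(- \frac{1}{434}\right) + 815 \cdot \frac{1}{703}\right) = \frac{437}{3} - \left(\frac{299}{217} + \frac{815}{703}\right) = \frac{437}{3} - \frac{387052}{152551} = \frac{65503631}{457653} \approx 143.13$)
$\left(-1827 + S\right) - 735 = \left(-1827 + \frac{65503631}{457653}\right) - 735 = - \frac{770628400}{457653} - 735 = - \frac{1107003355}{457653}$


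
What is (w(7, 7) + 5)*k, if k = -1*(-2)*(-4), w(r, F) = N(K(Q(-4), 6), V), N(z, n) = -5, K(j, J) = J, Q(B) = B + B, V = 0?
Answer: 0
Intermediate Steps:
Q(B) = 2*B
w(r, F) = -5
k = -8 (k = 2*(-4) = -8)
(w(7, 7) + 5)*k = (-5 + 5)*(-8) = 0*(-8) = 0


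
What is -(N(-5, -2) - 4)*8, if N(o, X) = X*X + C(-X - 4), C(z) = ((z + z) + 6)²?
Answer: -32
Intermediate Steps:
C(z) = (6 + 2*z)² (C(z) = (2*z + 6)² = (6 + 2*z)²)
N(o, X) = X² + 4*(-1 - X)² (N(o, X) = X*X + 4*(3 + (-X - 4))² = X² + 4*(3 + (-4 - X))² = X² + 4*(-1 - X)²)
-(N(-5, -2) - 4)*8 = -(((-2)² + 4*(1 - 2)²) - 4)*8 = -((4 + 4*(-1)²) - 4)*8 = -((4 + 4*1) - 4)*8 = -((4 + 4) - 4)*8 = -(8 - 4)*8 = -4*8 = -1*32 = -32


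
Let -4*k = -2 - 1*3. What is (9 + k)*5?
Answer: 205/4 ≈ 51.250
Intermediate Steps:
k = 5/4 (k = -(-2 - 1*3)/4 = -(-2 - 3)/4 = -¼*(-5) = 5/4 ≈ 1.2500)
(9 + k)*5 = (9 + 5/4)*5 = (41/4)*5 = 205/4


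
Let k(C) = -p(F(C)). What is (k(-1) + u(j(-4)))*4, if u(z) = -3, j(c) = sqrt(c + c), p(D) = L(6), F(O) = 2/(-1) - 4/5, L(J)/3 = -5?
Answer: 48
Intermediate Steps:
L(J) = -15 (L(J) = 3*(-5) = -15)
F(O) = -14/5 (F(O) = 2*(-1) - 4*1/5 = -2 - 4/5 = -14/5)
p(D) = -15
j(c) = sqrt(2)*sqrt(c) (j(c) = sqrt(2*c) = sqrt(2)*sqrt(c))
k(C) = 15 (k(C) = -1*(-15) = 15)
(k(-1) + u(j(-4)))*4 = (15 - 3)*4 = 12*4 = 48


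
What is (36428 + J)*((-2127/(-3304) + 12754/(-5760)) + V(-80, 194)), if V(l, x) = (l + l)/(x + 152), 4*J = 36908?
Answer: -3819642601603/41154624 ≈ -92812.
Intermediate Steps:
J = 9227 (J = (1/4)*36908 = 9227)
V(l, x) = 2*l/(152 + x) (V(l, x) = (2*l)/(152 + x) = 2*l/(152 + x))
(36428 + J)*((-2127/(-3304) + 12754/(-5760)) + V(-80, 194)) = (36428 + 9227)*((-2127/(-3304) + 12754/(-5760)) + 2*(-80)/(152 + 194)) = 45655*((-2127*(-1/3304) + 12754*(-1/5760)) + 2*(-80)/346) = 45655*((2127/3304 - 6377/2880) + 2*(-80)*(1/346)) = 45655*(-1867981/1189440 - 80/173) = 45655*(-418315913/205773120) = -3819642601603/41154624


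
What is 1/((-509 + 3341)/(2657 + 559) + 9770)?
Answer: 67/654649 ≈ 0.00010234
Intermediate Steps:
1/((-509 + 3341)/(2657 + 559) + 9770) = 1/(2832/3216 + 9770) = 1/(2832*(1/3216) + 9770) = 1/(59/67 + 9770) = 1/(654649/67) = 67/654649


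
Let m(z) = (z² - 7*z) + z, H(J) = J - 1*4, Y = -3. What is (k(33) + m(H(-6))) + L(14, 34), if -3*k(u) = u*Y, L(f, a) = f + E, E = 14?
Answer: 221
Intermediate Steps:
L(f, a) = 14 + f (L(f, a) = f + 14 = 14 + f)
k(u) = u (k(u) = -u*(-3)/3 = -(-1)*u = u)
H(J) = -4 + J (H(J) = J - 4 = -4 + J)
m(z) = z² - 6*z
(k(33) + m(H(-6))) + L(14, 34) = (33 + (-4 - 6)*(-6 + (-4 - 6))) + (14 + 14) = (33 - 10*(-6 - 10)) + 28 = (33 - 10*(-16)) + 28 = (33 + 160) + 28 = 193 + 28 = 221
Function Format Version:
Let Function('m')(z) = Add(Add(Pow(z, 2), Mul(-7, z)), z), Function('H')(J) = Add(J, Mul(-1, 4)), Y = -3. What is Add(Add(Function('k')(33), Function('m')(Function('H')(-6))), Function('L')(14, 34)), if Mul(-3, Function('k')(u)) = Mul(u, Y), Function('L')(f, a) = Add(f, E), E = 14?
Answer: 221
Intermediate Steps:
Function('L')(f, a) = Add(14, f) (Function('L')(f, a) = Add(f, 14) = Add(14, f))
Function('k')(u) = u (Function('k')(u) = Mul(Rational(-1, 3), Mul(u, -3)) = Mul(Rational(-1, 3), Mul(-3, u)) = u)
Function('H')(J) = Add(-4, J) (Function('H')(J) = Add(J, -4) = Add(-4, J))
Function('m')(z) = Add(Pow(z, 2), Mul(-6, z))
Add(Add(Function('k')(33), Function('m')(Function('H')(-6))), Function('L')(14, 34)) = Add(Add(33, Mul(Add(-4, -6), Add(-6, Add(-4, -6)))), Add(14, 14)) = Add(Add(33, Mul(-10, Add(-6, -10))), 28) = Add(Add(33, Mul(-10, -16)), 28) = Add(Add(33, 160), 28) = Add(193, 28) = 221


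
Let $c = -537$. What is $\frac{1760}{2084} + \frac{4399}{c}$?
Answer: $- \frac{2055599}{279777} \approx -7.3473$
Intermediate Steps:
$\frac{1760}{2084} + \frac{4399}{c} = \frac{1760}{2084} + \frac{4399}{-537} = 1760 \cdot \frac{1}{2084} + 4399 \left(- \frac{1}{537}\right) = \frac{440}{521} - \frac{4399}{537} = - \frac{2055599}{279777}$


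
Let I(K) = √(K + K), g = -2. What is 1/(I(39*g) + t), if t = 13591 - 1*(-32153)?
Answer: 3812/174376141 - I*√39/1046256846 ≈ 2.1861e-5 - 5.9689e-9*I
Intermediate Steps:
I(K) = √2*√K (I(K) = √(2*K) = √2*√K)
t = 45744 (t = 13591 + 32153 = 45744)
1/(I(39*g) + t) = 1/(√2*√(39*(-2)) + 45744) = 1/(√2*√(-78) + 45744) = 1/(√2*(I*√78) + 45744) = 1/(2*I*√39 + 45744) = 1/(45744 + 2*I*√39)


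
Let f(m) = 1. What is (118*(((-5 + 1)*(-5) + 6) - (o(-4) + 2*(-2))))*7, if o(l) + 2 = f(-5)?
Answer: 25606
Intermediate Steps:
o(l) = -1 (o(l) = -2 + 1 = -1)
(118*(((-5 + 1)*(-5) + 6) - (o(-4) + 2*(-2))))*7 = (118*(((-5 + 1)*(-5) + 6) - (-1 + 2*(-2))))*7 = (118*((-4*(-5) + 6) - (-1 - 4)))*7 = (118*((20 + 6) - 1*(-5)))*7 = (118*(26 + 5))*7 = (118*31)*7 = 3658*7 = 25606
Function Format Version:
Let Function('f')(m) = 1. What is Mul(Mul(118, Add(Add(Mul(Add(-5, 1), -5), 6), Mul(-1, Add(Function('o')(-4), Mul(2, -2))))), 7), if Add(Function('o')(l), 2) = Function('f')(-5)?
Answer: 25606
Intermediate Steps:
Function('o')(l) = -1 (Function('o')(l) = Add(-2, 1) = -1)
Mul(Mul(118, Add(Add(Mul(Add(-5, 1), -5), 6), Mul(-1, Add(Function('o')(-4), Mul(2, -2))))), 7) = Mul(Mul(118, Add(Add(Mul(Add(-5, 1), -5), 6), Mul(-1, Add(-1, Mul(2, -2))))), 7) = Mul(Mul(118, Add(Add(Mul(-4, -5), 6), Mul(-1, Add(-1, -4)))), 7) = Mul(Mul(118, Add(Add(20, 6), Mul(-1, -5))), 7) = Mul(Mul(118, Add(26, 5)), 7) = Mul(Mul(118, 31), 7) = Mul(3658, 7) = 25606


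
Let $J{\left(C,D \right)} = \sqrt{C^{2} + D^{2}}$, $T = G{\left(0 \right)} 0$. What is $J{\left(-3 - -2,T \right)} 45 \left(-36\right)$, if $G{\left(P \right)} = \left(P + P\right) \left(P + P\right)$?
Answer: $-1620$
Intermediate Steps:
$G{\left(P \right)} = 4 P^{2}$ ($G{\left(P \right)} = 2 P 2 P = 4 P^{2}$)
$T = 0$ ($T = 4 \cdot 0^{2} \cdot 0 = 4 \cdot 0 \cdot 0 = 0 \cdot 0 = 0$)
$J{\left(-3 - -2,T \right)} 45 \left(-36\right) = \sqrt{\left(-3 - -2\right)^{2} + 0^{2}} \cdot 45 \left(-36\right) = \sqrt{\left(-3 + 2\right)^{2} + 0} \cdot 45 \left(-36\right) = \sqrt{\left(-1\right)^{2} + 0} \cdot 45 \left(-36\right) = \sqrt{1 + 0} \cdot 45 \left(-36\right) = \sqrt{1} \cdot 45 \left(-36\right) = 1 \cdot 45 \left(-36\right) = 45 \left(-36\right) = -1620$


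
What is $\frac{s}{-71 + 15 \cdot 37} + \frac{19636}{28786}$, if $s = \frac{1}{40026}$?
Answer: $\frac{190200044105}{278829601512} \approx 0.68214$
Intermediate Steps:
$s = \frac{1}{40026} \approx 2.4984 \cdot 10^{-5}$
$\frac{s}{-71 + 15 \cdot 37} + \frac{19636}{28786} = \frac{1}{40026 \left(-71 + 15 \cdot 37\right)} + \frac{19636}{28786} = \frac{1}{40026 \left(-71 + 555\right)} + 19636 \cdot \frac{1}{28786} = \frac{1}{40026 \cdot 484} + \frac{9818}{14393} = \frac{1}{40026} \cdot \frac{1}{484} + \frac{9818}{14393} = \frac{1}{19372584} + \frac{9818}{14393} = \frac{190200044105}{278829601512}$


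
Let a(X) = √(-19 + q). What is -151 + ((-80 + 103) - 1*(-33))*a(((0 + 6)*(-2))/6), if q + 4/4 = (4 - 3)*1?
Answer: -151 + 56*I*√19 ≈ -151.0 + 244.1*I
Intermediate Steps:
q = 0 (q = -1 + (4 - 3)*1 = -1 + 1*1 = -1 + 1 = 0)
a(X) = I*√19 (a(X) = √(-19 + 0) = √(-19) = I*√19)
-151 + ((-80 + 103) - 1*(-33))*a(((0 + 6)*(-2))/6) = -151 + ((-80 + 103) - 1*(-33))*(I*√19) = -151 + (23 + 33)*(I*√19) = -151 + 56*(I*√19) = -151 + 56*I*√19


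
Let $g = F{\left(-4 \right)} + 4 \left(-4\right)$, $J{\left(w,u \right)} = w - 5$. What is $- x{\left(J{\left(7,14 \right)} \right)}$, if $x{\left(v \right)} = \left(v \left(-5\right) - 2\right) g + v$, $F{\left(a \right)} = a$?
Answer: $-242$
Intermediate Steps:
$J{\left(w,u \right)} = -5 + w$
$g = -20$ ($g = -4 + 4 \left(-4\right) = -4 - 16 = -20$)
$x{\left(v \right)} = 40 + 101 v$ ($x{\left(v \right)} = \left(v \left(-5\right) - 2\right) \left(-20\right) + v = \left(- 5 v - 2\right) \left(-20\right) + v = \left(-2 - 5 v\right) \left(-20\right) + v = \left(40 + 100 v\right) + v = 40 + 101 v$)
$- x{\left(J{\left(7,14 \right)} \right)} = - (40 + 101 \left(-5 + 7\right)) = - (40 + 101 \cdot 2) = - (40 + 202) = \left(-1\right) 242 = -242$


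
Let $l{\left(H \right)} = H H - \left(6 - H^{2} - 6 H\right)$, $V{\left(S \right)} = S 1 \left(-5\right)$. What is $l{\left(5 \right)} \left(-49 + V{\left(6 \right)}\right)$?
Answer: $-5846$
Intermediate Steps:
$V{\left(S \right)} = - 5 S$ ($V{\left(S \right)} = S \left(-5\right) = - 5 S$)
$l{\left(H \right)} = -6 + 2 H^{2} + 6 H$ ($l{\left(H \right)} = H^{2} + \left(-6 + H^{2} + 6 H\right) = -6 + 2 H^{2} + 6 H$)
$l{\left(5 \right)} \left(-49 + V{\left(6 \right)}\right) = \left(-6 + 2 \cdot 5^{2} + 6 \cdot 5\right) \left(-49 - 30\right) = \left(-6 + 2 \cdot 25 + 30\right) \left(-49 - 30\right) = \left(-6 + 50 + 30\right) \left(-79\right) = 74 \left(-79\right) = -5846$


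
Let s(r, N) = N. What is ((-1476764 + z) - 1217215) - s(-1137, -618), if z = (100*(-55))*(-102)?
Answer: -2132361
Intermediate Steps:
z = 561000 (z = -5500*(-102) = 561000)
((-1476764 + z) - 1217215) - s(-1137, -618) = ((-1476764 + 561000) - 1217215) - 1*(-618) = (-915764 - 1217215) + 618 = -2132979 + 618 = -2132361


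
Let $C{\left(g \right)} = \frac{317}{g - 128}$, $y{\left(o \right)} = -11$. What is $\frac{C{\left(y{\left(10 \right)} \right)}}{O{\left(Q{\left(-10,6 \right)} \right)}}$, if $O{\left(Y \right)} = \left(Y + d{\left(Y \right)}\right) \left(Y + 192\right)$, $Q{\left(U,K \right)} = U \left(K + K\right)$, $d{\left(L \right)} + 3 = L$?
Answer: $\frac{317}{2431944} \approx 0.00013035$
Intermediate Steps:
$d{\left(L \right)} = -3 + L$
$Q{\left(U,K \right)} = 2 K U$ ($Q{\left(U,K \right)} = U 2 K = 2 K U$)
$O{\left(Y \right)} = \left(-3 + 2 Y\right) \left(192 + Y\right)$ ($O{\left(Y \right)} = \left(Y + \left(-3 + Y\right)\right) \left(Y + 192\right) = \left(-3 + 2 Y\right) \left(192 + Y\right)$)
$C{\left(g \right)} = \frac{317}{-128 + g}$
$\frac{C{\left(y{\left(10 \right)} \right)}}{O{\left(Q{\left(-10,6 \right)} \right)}} = \frac{317 \frac{1}{-128 - 11}}{-576 + 2 \left(2 \cdot 6 \left(-10\right)\right)^{2} + 381 \cdot 2 \cdot 6 \left(-10\right)} = \frac{317 \frac{1}{-139}}{-576 + 2 \left(-120\right)^{2} + 381 \left(-120\right)} = \frac{317 \left(- \frac{1}{139}\right)}{-576 + 2 \cdot 14400 - 45720} = - \frac{317}{139 \left(-576 + 28800 - 45720\right)} = - \frac{317}{139 \left(-17496\right)} = \left(- \frac{317}{139}\right) \left(- \frac{1}{17496}\right) = \frac{317}{2431944}$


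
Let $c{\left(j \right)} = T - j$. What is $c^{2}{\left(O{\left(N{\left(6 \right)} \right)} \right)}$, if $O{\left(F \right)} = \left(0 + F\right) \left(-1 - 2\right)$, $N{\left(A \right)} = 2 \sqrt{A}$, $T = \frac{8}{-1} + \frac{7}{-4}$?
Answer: $\frac{4977}{16} - 117 \sqrt{6} \approx 24.472$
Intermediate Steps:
$T = - \frac{39}{4}$ ($T = 8 \left(-1\right) + 7 \left(- \frac{1}{4}\right) = -8 - \frac{7}{4} = - \frac{39}{4} \approx -9.75$)
$O{\left(F \right)} = - 3 F$ ($O{\left(F \right)} = F \left(-3\right) = - 3 F$)
$c{\left(j \right)} = - \frac{39}{4} - j$
$c^{2}{\left(O{\left(N{\left(6 \right)} \right)} \right)} = \left(- \frac{39}{4} - - 3 \cdot 2 \sqrt{6}\right)^{2} = \left(- \frac{39}{4} - - 6 \sqrt{6}\right)^{2} = \left(- \frac{39}{4} + 6 \sqrt{6}\right)^{2}$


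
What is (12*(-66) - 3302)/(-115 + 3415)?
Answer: -2047/1650 ≈ -1.2406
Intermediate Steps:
(12*(-66) - 3302)/(-115 + 3415) = (-792 - 3302)/3300 = -4094*1/3300 = -2047/1650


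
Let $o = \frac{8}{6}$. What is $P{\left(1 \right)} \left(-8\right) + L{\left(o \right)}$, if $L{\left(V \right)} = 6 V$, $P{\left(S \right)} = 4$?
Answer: $-24$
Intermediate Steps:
$o = \frac{4}{3}$ ($o = 8 \cdot \frac{1}{6} = \frac{4}{3} \approx 1.3333$)
$P{\left(1 \right)} \left(-8\right) + L{\left(o \right)} = 4 \left(-8\right) + 6 \cdot \frac{4}{3} = -32 + 8 = -24$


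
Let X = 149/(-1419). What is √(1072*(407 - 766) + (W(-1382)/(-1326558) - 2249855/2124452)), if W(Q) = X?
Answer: I*√353226834810610035047795820887309/30295744559322 ≈ 620.36*I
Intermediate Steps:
X = -149/1419 (X = 149*(-1/1419) = -149/1419 ≈ -0.10500)
W(Q) = -149/1419
√(1072*(407 - 766) + (W(-1382)/(-1326558) - 2249855/2124452)) = √(1072*(407 - 766) + (-149/1419/(-1326558) - 2249855/2124452)) = √(1072*(-359) + (-149/1419*(-1/1326558) - 2249855*1/2124452)) = √(-384848 + (149/1882385802 - 2249855/2124452)) = √(-384848 - 192504308727971/181774467355932) = √(-69955732717304446307/181774467355932) = I*√353226834810610035047795820887309/30295744559322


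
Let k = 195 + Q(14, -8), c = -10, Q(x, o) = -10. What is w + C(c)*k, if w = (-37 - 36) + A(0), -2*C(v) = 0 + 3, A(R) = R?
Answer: -701/2 ≈ -350.50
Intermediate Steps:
C(v) = -3/2 (C(v) = -(0 + 3)/2 = -½*3 = -3/2)
w = -73 (w = (-37 - 36) + 0 = -73 + 0 = -73)
k = 185 (k = 195 - 10 = 185)
w + C(c)*k = -73 - 3/2*185 = -73 - 555/2 = -701/2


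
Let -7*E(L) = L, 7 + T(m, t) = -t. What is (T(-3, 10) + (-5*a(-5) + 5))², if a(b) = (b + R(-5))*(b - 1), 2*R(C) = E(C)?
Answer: 1121481/49 ≈ 22887.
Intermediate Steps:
T(m, t) = -7 - t
E(L) = -L/7
R(C) = -C/14 (R(C) = (-C/7)/2 = -C/14)
a(b) = (-1 + b)*(5/14 + b) (a(b) = (b - 1/14*(-5))*(b - 1) = (b + 5/14)*(-1 + b) = (5/14 + b)*(-1 + b) = (-1 + b)*(5/14 + b))
(T(-3, 10) + (-5*a(-5) + 5))² = ((-7 - 1*10) + (-5*(-5/14 + (-5)² - 9/14*(-5)) + 5))² = ((-7 - 10) + (-5*(-5/14 + 25 + 45/14) + 5))² = (-17 + (-5*195/7 + 5))² = (-17 + (-975/7 + 5))² = (-17 - 940/7)² = (-1059/7)² = 1121481/49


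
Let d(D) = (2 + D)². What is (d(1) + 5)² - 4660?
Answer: -4464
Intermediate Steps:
(d(1) + 5)² - 4660 = ((2 + 1)² + 5)² - 4660 = (3² + 5)² - 4660 = (9 + 5)² - 4660 = 14² - 4660 = 196 - 4660 = -4464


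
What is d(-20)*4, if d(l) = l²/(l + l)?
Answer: -40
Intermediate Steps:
d(l) = l/2 (d(l) = l²/((2*l)) = (1/(2*l))*l² = l/2)
d(-20)*4 = ((½)*(-20))*4 = -10*4 = -40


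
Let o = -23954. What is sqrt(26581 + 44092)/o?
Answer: -sqrt(70673)/23954 ≈ -0.011098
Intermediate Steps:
sqrt(26581 + 44092)/o = sqrt(26581 + 44092)/(-23954) = sqrt(70673)*(-1/23954) = -sqrt(70673)/23954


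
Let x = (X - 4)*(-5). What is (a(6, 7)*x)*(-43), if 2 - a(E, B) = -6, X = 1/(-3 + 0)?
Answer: -22360/3 ≈ -7453.3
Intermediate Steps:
X = -1/3 (X = 1/(-3) = -1/3 ≈ -0.33333)
a(E, B) = 8 (a(E, B) = 2 - 1*(-6) = 2 + 6 = 8)
x = 65/3 (x = (-1/3 - 4)*(-5) = -13/3*(-5) = 65/3 ≈ 21.667)
(a(6, 7)*x)*(-43) = (8*(65/3))*(-43) = (520/3)*(-43) = -22360/3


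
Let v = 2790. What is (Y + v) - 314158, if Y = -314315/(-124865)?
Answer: -7775730201/24973 ≈ -3.1137e+5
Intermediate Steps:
Y = 62863/24973 (Y = -314315*(-1/124865) = 62863/24973 ≈ 2.5172)
(Y + v) - 314158 = (62863/24973 + 2790) - 314158 = 69737533/24973 - 314158 = -7775730201/24973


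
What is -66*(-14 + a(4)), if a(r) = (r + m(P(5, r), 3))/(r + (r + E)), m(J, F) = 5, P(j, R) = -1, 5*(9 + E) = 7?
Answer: -561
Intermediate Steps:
E = -38/5 (E = -9 + (⅕)*7 = -9 + 7/5 = -38/5 ≈ -7.6000)
a(r) = (5 + r)/(-38/5 + 2*r) (a(r) = (r + 5)/(r + (r - 38/5)) = (5 + r)/(r + (-38/5 + r)) = (5 + r)/(-38/5 + 2*r))
-66*(-14 + a(4)) = -66*(-14 + 5*(5 + 4)/(2*(-19 + 5*4))) = -66*(-14 + (5/2)*9/(-19 + 20)) = -66*(-14 + (5/2)*9/1) = -66*(-14 + (5/2)*1*9) = -66*(-14 + 45/2) = -66*17/2 = -561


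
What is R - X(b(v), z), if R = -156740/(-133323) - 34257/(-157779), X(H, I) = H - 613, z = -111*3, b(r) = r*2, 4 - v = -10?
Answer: 456855768608/779095171 ≈ 586.39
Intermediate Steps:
v = 14 (v = 4 - 1*(-10) = 4 + 10 = 14)
b(r) = 2*r
z = -333
X(H, I) = -613 + H
R = 1085093573/779095171 (R = -156740*(-1/133323) - 34257*(-1/157779) = 156740/133323 + 11419/52593 = 1085093573/779095171 ≈ 1.3928)
R - X(b(v), z) = 1085093573/779095171 - (-613 + 2*14) = 1085093573/779095171 - (-613 + 28) = 1085093573/779095171 - 1*(-585) = 1085093573/779095171 + 585 = 456855768608/779095171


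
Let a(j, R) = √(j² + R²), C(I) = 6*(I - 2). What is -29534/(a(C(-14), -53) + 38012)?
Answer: -86357416/111146163 + 147670*√481/1444900119 ≈ -0.77473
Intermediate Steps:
C(I) = -12 + 6*I (C(I) = 6*(-2 + I) = -12 + 6*I)
a(j, R) = √(R² + j²)
-29534/(a(C(-14), -53) + 38012) = -29534/(√((-53)² + (-12 + 6*(-14))²) + 38012) = -29534/(√(2809 + (-12 - 84)²) + 38012) = -29534/(√(2809 + (-96)²) + 38012) = -29534/(√(2809 + 9216) + 38012) = -29534/(√12025 + 38012) = -29534/(5*√481 + 38012) = -29534/(38012 + 5*√481)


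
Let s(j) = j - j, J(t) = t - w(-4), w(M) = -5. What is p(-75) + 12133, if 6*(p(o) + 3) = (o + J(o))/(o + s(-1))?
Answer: 1091729/90 ≈ 12130.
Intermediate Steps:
J(t) = 5 + t (J(t) = t - 1*(-5) = t + 5 = 5 + t)
s(j) = 0
p(o) = -3 + (5 + 2*o)/(6*o) (p(o) = -3 + ((o + (5 + o))/(o + 0))/6 = -3 + ((5 + 2*o)/o)/6 = -3 + (5 + 2*o)/(6*o))
p(-75) + 12133 = (1/6)*(5 - 16*(-75))/(-75) + 12133 = (1/6)*(-1/75)*(5 + 1200) + 12133 = (1/6)*(-1/75)*1205 + 12133 = -241/90 + 12133 = 1091729/90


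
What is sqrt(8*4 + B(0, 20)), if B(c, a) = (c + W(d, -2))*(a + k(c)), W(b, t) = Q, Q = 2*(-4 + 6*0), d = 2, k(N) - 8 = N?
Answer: 8*I*sqrt(3) ≈ 13.856*I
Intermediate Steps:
k(N) = 8 + N
Q = -8 (Q = 2*(-4 + 0) = 2*(-4) = -8)
W(b, t) = -8
B(c, a) = (-8 + c)*(8 + a + c) (B(c, a) = (c - 8)*(a + (8 + c)) = (-8 + c)*(8 + a + c))
sqrt(8*4 + B(0, 20)) = sqrt(8*4 + (-64 + 0**2 - 8*20 + 20*0)) = sqrt(32 + (-64 + 0 - 160 + 0)) = sqrt(32 - 224) = sqrt(-192) = 8*I*sqrt(3)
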